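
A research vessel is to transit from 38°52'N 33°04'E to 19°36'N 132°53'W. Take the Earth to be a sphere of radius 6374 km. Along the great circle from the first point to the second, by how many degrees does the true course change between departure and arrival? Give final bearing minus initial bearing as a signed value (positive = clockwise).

Initial bearing θ₁ = atan2(sin Δλ cos φ₂, cos φ₁ sin φ₂ − sin φ₁ cos φ₂ cos Δλ) = 344.68°
Final bearing θ₂ = (initial bearing from the destination back to the start) + 180° = 192.62°
Δθ = θ₂ − θ₁ = -152.1°

-152.1°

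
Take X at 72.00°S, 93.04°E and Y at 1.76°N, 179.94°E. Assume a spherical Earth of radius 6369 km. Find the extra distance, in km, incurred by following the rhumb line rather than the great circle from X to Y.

Great circle: cos σ = sin φ₁ sin φ₂ + cos φ₁ cos φ₂ cos Δλ,  σ = 1.5833 rad → d_gc = 10084.1 km
Rhumb line: Δψ = +1.8735, q = Δφ/Δψ = 0.6872, d_rh = R√(Δφ²+q²Δλ²) = 10549.2 km
Excess = 10549.2 − 10084.1 = 465.1 ≈ 465 km

465 km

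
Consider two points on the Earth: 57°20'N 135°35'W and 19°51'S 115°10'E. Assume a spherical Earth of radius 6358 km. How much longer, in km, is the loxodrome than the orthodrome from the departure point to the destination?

441 km

Great circle: cos σ = sin φ₁ sin φ₂ + cos φ₁ cos φ₂ cos Δλ,  σ = 2.0412 rad → d_gc = 12977.8 km
Rhumb line: Δψ = -1.5810, q = Δφ/Δψ = 0.8521, d_rh = R√(Δφ²+q²Δλ²) = 13418.7 km
Excess = 13418.7 − 12977.8 = 440.9 ≈ 441 km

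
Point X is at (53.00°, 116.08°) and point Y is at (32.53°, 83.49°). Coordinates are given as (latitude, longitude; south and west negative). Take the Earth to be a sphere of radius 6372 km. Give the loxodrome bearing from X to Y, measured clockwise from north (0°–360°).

Meridional parts: M(φ₁)=+1.0948, M(φ₂)=+0.6010 → ΔM = -0.4939;  Δλ = -0.5688 rad
tan C = Δλ / ΔM = +1.1517 → C = 229.03°

229.0°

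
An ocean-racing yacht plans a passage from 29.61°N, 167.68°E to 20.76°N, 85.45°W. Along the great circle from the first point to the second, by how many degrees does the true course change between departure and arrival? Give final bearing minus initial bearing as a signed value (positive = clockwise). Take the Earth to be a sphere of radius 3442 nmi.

Initial bearing θ₁ = atan2(sin Δλ cos φ₂, cos φ₁ sin φ₂ − sin φ₁ cos φ₂ cos Δλ) = 63.70°
Final bearing θ₂ = (initial bearing from the destination back to the start) + 180° = 123.54°
Δθ = θ₂ − θ₁ = +59.8°

+59.8°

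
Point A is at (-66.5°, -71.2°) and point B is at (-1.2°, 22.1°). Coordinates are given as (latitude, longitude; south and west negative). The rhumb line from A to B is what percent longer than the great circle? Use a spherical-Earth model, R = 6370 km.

5.0%

Great circle: σ = 1.5745 rad → d_gc = Rσ = 10029.8 km
Rhumb: Δφ = +1.1397, Δλ = +1.6284, Δψ = +1.5493, q = Δφ/Δψ = 0.7356 → d_rh = R√(Δφ²+q²Δλ²) = 10532.5 km
Excess = (10532.5 − 10029.8) / 10029.8 = 502.7 / 10029.8 = 5.01% ≈ 5.0%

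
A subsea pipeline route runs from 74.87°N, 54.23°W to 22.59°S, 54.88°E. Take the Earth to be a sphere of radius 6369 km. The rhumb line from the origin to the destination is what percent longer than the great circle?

6.2%

Great circle: σ = 2.0372 rad → d_gc = Rσ = 12975.2 km
Rhumb: Δφ = -1.7010, Δλ = +1.9043, Δψ = -2.4238, q = Δφ/Δψ = 0.7018 → d_rh = R√(Δφ²+q²Δλ²) = 13777.5 km
Excess = (13777.5 − 12975.2) / 12975.2 = 802.3 / 12975.2 = 6.18% ≈ 6.2%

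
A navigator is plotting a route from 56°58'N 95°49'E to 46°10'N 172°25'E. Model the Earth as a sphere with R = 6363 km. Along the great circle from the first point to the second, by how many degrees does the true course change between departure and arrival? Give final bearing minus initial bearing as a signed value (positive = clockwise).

+63.7°

At departure: θ₁ = atan2(sin Δλ cos φ₂, cos φ₁ sin φ₂ − sin φ₁ cos φ₂ cos Δλ) = 69.00°
At arrival: θ₂ = atan2(sin Δλ cos φ₁, −cos φ₂ sin φ₁ + sin φ₂ cos φ₁ cos Δλ) = 132.71°
Δθ = θ₂ − θ₁ = +63.7°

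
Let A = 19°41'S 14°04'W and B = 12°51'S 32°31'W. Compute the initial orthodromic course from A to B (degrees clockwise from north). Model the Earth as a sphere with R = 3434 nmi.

288.3°

N = sin Δλ·cos φ₂ = -0.3086;  D = cos φ₁ sin φ₂ − sin φ₁ cos φ₂ cos Δλ = +0.1021
initial course = atan2(N, D) = 288.31°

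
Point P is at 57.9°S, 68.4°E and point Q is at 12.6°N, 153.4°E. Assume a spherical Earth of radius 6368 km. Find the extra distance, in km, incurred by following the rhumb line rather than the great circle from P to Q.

Great circle: cos σ = sin φ₁ sin φ₂ + cos φ₁ cos φ₂ cos Δλ,  σ = 1.7108 rad → d_gc = 10894.7 km
Rhumb line: Δψ = +1.4676, q = Δφ/Δψ = 0.8384, d_rh = R√(Δφ²+q²Δλ²) = 11141.5 km
Excess = 11141.5 − 10894.7 = 246.8 ≈ 247 km

247 km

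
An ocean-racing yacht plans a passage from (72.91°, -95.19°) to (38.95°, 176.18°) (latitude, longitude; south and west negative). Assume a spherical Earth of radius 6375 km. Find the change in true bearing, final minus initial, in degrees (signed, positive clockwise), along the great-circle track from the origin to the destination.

-80.4°

Initial bearing θ₁ = atan2(sin Δλ cos φ₂, cos φ₁ sin φ₂ − sin φ₁ cos φ₂ cos Δλ) = 282.12°
Final bearing θ₂ = (initial bearing from the destination back to the start) + 180° = 201.68°
Δθ = θ₂ − θ₁ = -80.4°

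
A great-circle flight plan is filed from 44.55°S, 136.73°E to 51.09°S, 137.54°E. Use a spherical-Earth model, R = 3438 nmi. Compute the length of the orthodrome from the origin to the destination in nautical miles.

Haversine: a = sin²(Δφ/2)+cos φ₁ cos φ₂ sin²(Δλ/2) = 0.00328;  σ = 2·atan2(√a,√(1−a))
σ = 6.562° → d = Rσ = 3438·0.11454 = 394 nmi

394 nmi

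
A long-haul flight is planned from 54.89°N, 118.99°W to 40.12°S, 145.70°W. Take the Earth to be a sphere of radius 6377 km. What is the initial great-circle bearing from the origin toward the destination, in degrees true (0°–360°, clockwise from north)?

θ = atan2( sin Δλ·cos φ₂ ,  cos φ₁ sin φ₂ − sin φ₁ cos φ₂ cos Δλ )
  = atan2(-0.3437, -0.9294) = 200.29°

200.3°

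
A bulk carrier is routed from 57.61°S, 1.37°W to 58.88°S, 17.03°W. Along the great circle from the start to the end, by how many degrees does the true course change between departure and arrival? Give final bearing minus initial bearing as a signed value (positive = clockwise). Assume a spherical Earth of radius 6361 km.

+13.3°

At departure: θ₁ = atan2(sin Δλ cos φ₂, cos φ₁ sin φ₂ − sin φ₁ cos φ₂ cos Δλ) = 254.62°
At arrival: θ₂ = atan2(sin Δλ cos φ₁, −cos φ₂ sin φ₁ + sin φ₂ cos φ₁ cos Δλ) = 267.96°
Δθ = θ₂ − θ₁ = +13.3°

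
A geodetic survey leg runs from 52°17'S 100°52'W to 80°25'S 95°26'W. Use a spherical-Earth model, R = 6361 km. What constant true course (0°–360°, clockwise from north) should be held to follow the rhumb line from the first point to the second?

Δψ = ln[tan(π/4+φ₂/2)/tan(π/4+φ₁/2)] = -1.4048
Δλ = +0.0948 rad (taken the short way round)
course = atan2(Δλ, Δψ) = 176.14°

176.1°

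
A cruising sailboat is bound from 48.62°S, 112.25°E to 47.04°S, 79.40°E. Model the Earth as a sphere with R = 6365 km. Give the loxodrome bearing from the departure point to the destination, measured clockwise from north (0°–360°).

Δψ = ln[tan(π/4+φ₂/2)/tan(π/4+φ₁/2)] = +0.0411
Δλ = -0.5733 rad (taken the short way round)
course = atan2(Δλ, Δψ) = 274.10°

274.1°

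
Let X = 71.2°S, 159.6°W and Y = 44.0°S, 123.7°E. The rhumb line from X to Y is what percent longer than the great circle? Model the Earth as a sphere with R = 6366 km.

Great circle: σ = 0.7800 rad → d_gc = Rσ = 4965.4 km
Rhumb: Δφ = +0.4747, Δλ = -1.3387, Δψ = +0.9416, q = Δφ/Δψ = 0.5042 → d_rh = R√(Δφ²+q²Δλ²) = 5253.0 km
Excess = (5253.0 − 4965.4) / 4965.4 = 287.6 / 4965.4 = 5.79% ≈ 5.8%

5.8%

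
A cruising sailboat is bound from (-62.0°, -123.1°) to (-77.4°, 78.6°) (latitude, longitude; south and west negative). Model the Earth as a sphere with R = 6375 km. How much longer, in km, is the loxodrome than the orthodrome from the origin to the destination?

1613 km

Great circle: cos σ = sin φ₁ sin φ₂ + cos φ₁ cos φ₂ cos Δλ,  σ = 0.6974 rad → d_gc = 4445.8 km
Rhumb line: Δψ = -0.8146, q = Δφ/Δψ = 0.3299, d_rh = R√(Δφ²+q²Δλ²) = 6058.5 km
Excess = 6058.5 − 4445.8 = 1612.7 ≈ 1613 km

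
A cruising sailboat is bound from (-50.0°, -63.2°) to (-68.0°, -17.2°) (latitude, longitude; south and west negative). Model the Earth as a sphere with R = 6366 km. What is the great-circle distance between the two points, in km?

3184 km

cos σ = sin φ₁ sin φ₂ + cos φ₁ cos φ₂ cos Δλ
      = sin(-50.00°)sin(-68.00°) + cos(-50.00°)cos(-68.00°)cos(46.00°) = 0.8775
σ = 28.654° → d = Rσ = 6366·0.50010 = 3184 km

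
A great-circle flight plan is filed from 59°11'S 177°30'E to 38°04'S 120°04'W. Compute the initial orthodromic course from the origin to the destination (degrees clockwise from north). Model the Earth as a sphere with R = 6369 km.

90.2°

N = sin Δλ·cos φ₂ = +0.6979;  D = cos φ₁ sin φ₂ − sin φ₁ cos φ₂ cos Δλ = -0.0030
initial course = atan2(N, D) = 90.24°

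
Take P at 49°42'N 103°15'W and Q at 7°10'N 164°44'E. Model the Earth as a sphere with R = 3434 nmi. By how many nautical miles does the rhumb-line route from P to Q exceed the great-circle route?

Great circle: cos σ = sin φ₁ sin φ₂ + cos φ₁ cos φ₂ cos Δλ,  σ = 1.4982 rad → d_gc = 5144.71 nmi
Rhumb line: Δψ = -0.8772, q = Δφ/Δψ = 0.8463, d_rh = R√(Δφ²+q²Δλ²) = 5318.19 nmi
Excess = 5318.19 − 5144.71 = 173.48 ≈ 173 nmi

173 nmi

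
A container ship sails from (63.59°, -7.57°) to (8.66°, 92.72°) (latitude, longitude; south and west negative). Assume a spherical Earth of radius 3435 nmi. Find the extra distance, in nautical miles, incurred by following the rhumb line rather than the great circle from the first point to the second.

327 nmi

Great circle: cos σ = sin φ₁ sin φ₂ + cos φ₁ cos φ₂ cos Δλ,  σ = 1.5145 rad → d_gc = 5202.2 nmi
Rhumb line: Δψ = -1.2980, q = Δφ/Δψ = 0.7386, d_rh = R√(Δφ²+q²Δλ²) = 5528.8 nmi
Excess = 5528.8 − 5202.2 = 326.6 ≈ 327 nmi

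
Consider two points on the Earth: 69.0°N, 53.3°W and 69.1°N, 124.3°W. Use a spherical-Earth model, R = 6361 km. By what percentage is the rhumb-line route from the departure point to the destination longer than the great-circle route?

Great circle: σ = 0.4183 rad → d_gc = Rσ = 2660.9 km
Rhumb: Δφ = +0.0017, Δλ = -1.2392, Δψ = +0.0049, q = Δφ/Δψ = 0.3576 → d_rh = R√(Δφ²+q²Δλ²) = 2818.4 km
Excess = (2818.4 − 2660.9) / 2660.9 = 157.5 / 2660.9 = 5.92% ≈ 5.9%

5.9%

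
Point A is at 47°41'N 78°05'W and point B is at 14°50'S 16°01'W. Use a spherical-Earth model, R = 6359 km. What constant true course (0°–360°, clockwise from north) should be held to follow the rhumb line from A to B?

138.2°

Meridional parts: M(φ₁)=+0.9492, M(φ₂)=-0.2618 → ΔM = -1.2111;  Δλ = +1.0833 rad
tan C = Δλ / ΔM = -0.8945 → C = 138.19°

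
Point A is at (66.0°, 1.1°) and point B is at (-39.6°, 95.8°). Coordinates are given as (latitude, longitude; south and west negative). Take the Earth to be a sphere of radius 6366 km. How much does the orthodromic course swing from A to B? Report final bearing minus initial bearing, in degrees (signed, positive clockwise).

+44.6°

At departure: θ₁ = atan2(sin Δλ cos φ₂, cos φ₁ sin φ₂ − sin φ₁ cos φ₂ cos Δλ) = 104.71°
At arrival: θ₂ = atan2(sin Δλ cos φ₁, −cos φ₂ sin φ₁ + sin φ₂ cos φ₁ cos Δλ) = 149.30°
Δθ = θ₂ − θ₁ = +44.6°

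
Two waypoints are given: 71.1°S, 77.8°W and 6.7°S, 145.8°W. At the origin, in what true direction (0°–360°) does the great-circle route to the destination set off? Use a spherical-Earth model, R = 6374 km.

288.8°

θ = atan2( sin Δλ·cos φ₂ ,  cos φ₁ sin φ₂ − sin φ₁ cos φ₂ cos Δλ )
  = atan2(-0.9209, +0.3142) = 288.84°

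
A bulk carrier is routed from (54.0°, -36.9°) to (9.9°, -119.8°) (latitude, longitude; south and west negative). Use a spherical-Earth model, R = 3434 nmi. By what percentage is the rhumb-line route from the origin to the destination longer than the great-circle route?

Great circle: σ = 1.3585 rad → d_gc = Rσ = 4665.2 nmi
Rhumb: Δφ = -0.7697, Δλ = -1.4469, Δψ = -0.9505, q = Δφ/Δψ = 0.8098 → d_rh = R√(Δφ²+q²Δλ²) = 4813.9 nmi
Excess = (4813.9 − 4665.2) / 4665.2 = 148.7 / 4665.2 = 3.19% ≈ 3.2%

3.2%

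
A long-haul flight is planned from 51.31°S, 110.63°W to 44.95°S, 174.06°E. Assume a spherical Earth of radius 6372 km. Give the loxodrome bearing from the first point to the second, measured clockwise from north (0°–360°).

277.2°

Δψ = ln[tan(π/4+φ₂/2)/tan(π/4+φ₁/2)] = +0.1666
Δλ = -1.3144 rad (taken the short way round)
course = atan2(Δλ, Δψ) = 277.22°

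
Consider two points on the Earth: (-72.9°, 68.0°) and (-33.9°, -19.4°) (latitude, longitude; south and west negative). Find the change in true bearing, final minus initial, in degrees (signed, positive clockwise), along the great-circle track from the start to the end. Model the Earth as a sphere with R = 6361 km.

Initial bearing θ₁ = atan2(sin Δλ cos φ₂, cos φ₁ sin φ₂ − sin φ₁ cos φ₂ cos Δλ) = 261.22°
Final bearing θ₂ = (initial bearing from the destination back to the start) + 180° = 339.51°
Δθ = θ₂ − θ₁ = +78.3°

+78.3°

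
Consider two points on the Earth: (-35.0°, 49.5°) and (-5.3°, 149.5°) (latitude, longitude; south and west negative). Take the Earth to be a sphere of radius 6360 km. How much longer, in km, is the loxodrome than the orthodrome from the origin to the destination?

Great circle: cos σ = sin φ₁ sin φ₂ + cos φ₁ cos φ₂ cos Δλ,  σ = 1.6596 rad → d_gc = 10554.8 km
Rhumb line: Δψ = +0.5602, q = Δφ/Δψ = 0.9253, d_rh = R√(Δφ²+q²Δλ²) = 10787.4 km
Excess = 10787.4 − 10554.8 = 232.6 ≈ 233 km

233 km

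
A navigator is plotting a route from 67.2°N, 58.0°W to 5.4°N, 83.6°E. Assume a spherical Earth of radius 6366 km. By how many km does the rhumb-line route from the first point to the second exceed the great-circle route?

Great circle: cos σ = sin φ₁ sin φ₂ + cos φ₁ cos φ₂ cos Δλ,  σ = 1.7881 rad → d_gc = 11383.00 km
Rhumb line: Δψ = -1.5069, q = Δφ/Δψ = 0.7158, d_rh = R√(Δφ²+q²Δλ²) = 13189.54 km
Excess = 13189.54 − 11383.00 = 1806.54 ≈ 1807 km

1807 km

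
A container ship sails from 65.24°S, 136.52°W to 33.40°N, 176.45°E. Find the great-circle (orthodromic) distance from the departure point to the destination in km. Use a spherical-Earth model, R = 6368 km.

11688 km

Haversine: a = sin²(Δφ/2)+cos φ₁ cos φ₂ sin²(Δλ/2) = 0.63077;  σ = 2·atan2(√a,√(1−a))
σ = 105.162° → d = Rσ = 6368·1.83542 = 11688 km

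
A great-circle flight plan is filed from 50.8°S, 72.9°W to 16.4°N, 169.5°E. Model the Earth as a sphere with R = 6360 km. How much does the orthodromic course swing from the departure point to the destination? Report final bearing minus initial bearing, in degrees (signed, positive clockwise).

Initial bearing θ₁ = atan2(sin Δλ cos φ₂, cos φ₁ sin φ₂ − sin φ₁ cos φ₂ cos Δλ) = 258.95°
Final bearing θ₂ = (initial bearing from the destination back to the start) + 180° = 319.71°
Δθ = θ₂ − θ₁ = +60.8°

+60.8°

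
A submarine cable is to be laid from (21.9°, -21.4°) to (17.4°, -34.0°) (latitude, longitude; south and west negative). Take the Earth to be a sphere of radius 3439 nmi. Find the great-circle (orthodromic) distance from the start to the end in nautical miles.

cos σ = sin φ₁ sin φ₂ + cos φ₁ cos φ₂ cos Δλ
      = sin(21.90°)sin(17.40°) + cos(21.90°)cos(17.40°)cos(-12.60°) = 0.9756
σ = 12.684° → d = Rσ = 3439·0.22138 = 761 nmi

761 nmi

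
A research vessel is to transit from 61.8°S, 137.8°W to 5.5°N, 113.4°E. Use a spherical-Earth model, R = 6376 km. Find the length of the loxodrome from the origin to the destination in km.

Rhumb course C = atan2(Δλ, Δψ) with Δψ = ln[tan(π/4+φ₂/2)/tan(π/4+φ₁/2)] = +1.4777, Δλ = -1.8989 → C = 307.89°
d = R·|Δφ| / |cos C| = 6376·1.17461 / 0.61414 = 12195 km

12195 km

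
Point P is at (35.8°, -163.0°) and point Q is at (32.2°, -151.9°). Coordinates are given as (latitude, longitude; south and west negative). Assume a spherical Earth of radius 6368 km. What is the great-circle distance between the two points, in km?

Haversine: a = sin²(Δφ/2)+cos φ₁ cos φ₂ sin²(Δλ/2) = 0.00741;  σ = 2·atan2(√a,√(1−a))
σ = 9.874° → d = Rσ = 6368·0.17233 = 1097 km

1097 km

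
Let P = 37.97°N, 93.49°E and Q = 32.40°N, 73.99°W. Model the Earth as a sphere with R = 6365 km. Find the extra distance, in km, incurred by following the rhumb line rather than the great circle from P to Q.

Great circle: cos σ = sin φ₁ sin φ₂ + cos φ₁ cos φ₂ cos Δλ,  σ = 1.8966 rad → d_gc = 12072.2 km
Rhumb line: Δψ = -0.1190, q = Δφ/Δψ = 0.8167, d_rh = R√(Δφ²+q²Δλ²) = 15206.8 km
Excess = 15206.8 − 12072.2 = 3134.6 ≈ 3135 km

3135 km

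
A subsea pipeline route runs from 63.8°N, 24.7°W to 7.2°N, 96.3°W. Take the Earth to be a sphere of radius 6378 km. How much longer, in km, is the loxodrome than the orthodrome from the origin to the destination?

Great circle: cos σ = sin φ₁ sin φ₂ + cos φ₁ cos φ₂ cos Δλ,  σ = 1.3174 rad → d_gc = 8402.2 km
Rhumb line: Δψ = -1.3320, q = Δφ/Δψ = 0.7416, d_rh = R√(Δφ²+q²Δλ²) = 8639.4 km
Excess = 8639.4 − 8402.2 = 237.2 ≈ 237 km

237 km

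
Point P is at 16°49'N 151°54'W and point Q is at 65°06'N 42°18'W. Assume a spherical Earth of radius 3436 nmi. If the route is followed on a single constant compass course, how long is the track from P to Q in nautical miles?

5408 nmi

Δψ = ln[tan(π/4+φ₂/2)/tan(π/4+φ₁/2)] = +1.2128;  Δφ = +0.8427 rad,  Δλ = +1.9129 rad
q = Δφ/Δψ = 0.6949
d = R·√(Δφ² + q²Δλ²) = 3436·1.57380 = 5408 nmi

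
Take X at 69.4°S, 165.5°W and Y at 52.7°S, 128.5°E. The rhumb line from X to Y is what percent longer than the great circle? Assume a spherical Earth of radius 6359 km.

4.5%

Great circle: σ = 0.5893 rad → d_gc = Rσ = 3747.3 km
Rhumb: Δφ = +0.2915, Δλ = -1.1519, Δψ = +0.6191, q = Δφ/Δψ = 0.4708 → d_rh = R√(Δφ²+q²Δλ²) = 3915.3 km
Excess = (3915.3 − 3747.3) / 3747.3 = 168.0 / 3747.3 = 4.48% ≈ 4.5%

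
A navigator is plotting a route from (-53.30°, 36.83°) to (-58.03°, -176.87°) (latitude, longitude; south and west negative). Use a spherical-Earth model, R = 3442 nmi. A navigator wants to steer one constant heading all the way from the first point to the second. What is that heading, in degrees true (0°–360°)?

Δψ = ln[tan(π/4+φ₂/2)/tan(π/4+φ₁/2)] = -0.1466
Δλ = +2.5534 rad (taken the short way round)
course = atan2(Δλ, Δψ) = 93.29°

93.3°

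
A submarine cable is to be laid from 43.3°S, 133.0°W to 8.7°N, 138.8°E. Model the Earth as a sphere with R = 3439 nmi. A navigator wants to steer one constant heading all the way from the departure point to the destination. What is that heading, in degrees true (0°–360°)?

302.8°

Δψ = ln[tan(π/4+φ₂/2)/tan(π/4+φ₁/2)] = +0.9924
Δλ = -1.5394 rad (taken the short way round)
course = atan2(Δλ, Δψ) = 302.81°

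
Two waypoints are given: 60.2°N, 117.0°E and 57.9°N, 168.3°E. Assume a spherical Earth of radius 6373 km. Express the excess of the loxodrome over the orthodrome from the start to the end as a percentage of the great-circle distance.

2.6%

Great circle: σ = 0.4505 rad → d_gc = Rσ = 2871.1 km
Rhumb: Δφ = -0.0401, Δλ = +0.8954, Δψ = -0.0781, q = Δφ/Δψ = 0.5141 → d_rh = R√(Δφ²+q²Δλ²) = 2944.4 km
Excess = (2944.4 − 2871.1) / 2871.1 = 73.3 / 2871.1 = 2.553% ≈ 2.6%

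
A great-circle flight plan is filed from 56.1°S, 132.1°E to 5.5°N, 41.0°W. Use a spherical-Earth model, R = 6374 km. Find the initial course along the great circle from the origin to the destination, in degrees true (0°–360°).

N = sin Δλ·cos φ₂ = -0.1196;  D = cos φ₁ sin φ₂ − sin φ₁ cos φ₂ cos Δλ = -0.7667
initial course = atan2(N, D) = 188.86°

188.9°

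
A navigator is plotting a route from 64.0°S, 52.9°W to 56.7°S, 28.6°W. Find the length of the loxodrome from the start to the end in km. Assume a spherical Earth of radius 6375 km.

1559 km

Rhumb course C = atan2(Δλ, Δψ) with Δψ = ln[tan(π/4+φ₂/2)/tan(π/4+φ₁/2)] = +0.2588, Δλ = +0.4241 → C = 58.61°
d = R·|Δφ| / |cos C| = 6375·0.12741 / 0.52090 = 1559 km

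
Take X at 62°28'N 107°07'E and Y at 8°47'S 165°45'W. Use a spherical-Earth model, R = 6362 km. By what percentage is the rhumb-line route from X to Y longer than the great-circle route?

3.1%

Great circle: σ = 1.6836 rad → d_gc = Rσ = 10711.0 km
Rhumb: Δφ = -1.2435, Δλ = +1.5208, Δψ = -1.5604, q = Δφ/Δψ = 0.7970 → d_rh = R√(Δφ²+q²Δλ²) = 11047.4 km
Excess = (11047.4 − 10711.0) / 10711.0 = 336.4 / 10711.0 = 3.14% ≈ 3.1%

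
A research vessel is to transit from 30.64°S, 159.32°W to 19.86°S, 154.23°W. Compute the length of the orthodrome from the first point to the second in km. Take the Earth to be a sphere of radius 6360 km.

Haversine: a = sin²(Δφ/2)+cos φ₁ cos φ₂ sin²(Δλ/2) = 0.01042;  σ = 2·atan2(√a,√(1−a))
σ = 11.717° → d = Rσ = 6360·0.20451 = 1301 km

1301 km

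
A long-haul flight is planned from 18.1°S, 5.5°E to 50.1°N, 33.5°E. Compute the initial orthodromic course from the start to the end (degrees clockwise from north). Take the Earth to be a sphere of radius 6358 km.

18.4°

θ = atan2( sin Δλ·cos φ₂ ,  cos φ₁ sin φ₂ − sin φ₁ cos φ₂ cos Δλ )
  = atan2(+0.3011, +0.9052) = 18.40°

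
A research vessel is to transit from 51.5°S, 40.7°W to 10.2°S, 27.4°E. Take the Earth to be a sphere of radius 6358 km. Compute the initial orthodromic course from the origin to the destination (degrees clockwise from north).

79.0°

θ = atan2( sin Δλ·cos φ₂ ,  cos φ₁ sin φ₂ − sin φ₁ cos φ₂ cos Δλ )
  = atan2(+0.9132, +0.1771) = 79.03°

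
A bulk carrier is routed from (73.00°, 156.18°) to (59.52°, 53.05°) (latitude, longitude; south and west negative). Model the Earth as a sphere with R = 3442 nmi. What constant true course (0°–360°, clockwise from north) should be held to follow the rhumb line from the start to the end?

Δψ = ln[tan(π/4+φ₂/2)/tan(π/4+φ₁/2)] = -0.6005
Δλ = -1.8000 rad (taken the short way round)
course = atan2(Δλ, Δψ) = 251.55°

251.6°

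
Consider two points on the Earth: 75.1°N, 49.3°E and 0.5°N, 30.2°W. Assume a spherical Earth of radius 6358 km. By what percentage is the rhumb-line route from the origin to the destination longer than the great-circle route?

4.1%

Great circle: σ = 1.5155 rad → d_gc = Rσ = 9635.4 km
Rhumb: Δφ = -1.3020, Δλ = -1.3875, Δψ = -2.0256, q = Δφ/Δψ = 0.6428 → d_rh = R√(Δφ²+q²Δλ²) = 10034.1 km
Excess = (10034.1 − 9635.4) / 9635.4 = 398.7 / 9635.4 = 4.14% ≈ 4.1%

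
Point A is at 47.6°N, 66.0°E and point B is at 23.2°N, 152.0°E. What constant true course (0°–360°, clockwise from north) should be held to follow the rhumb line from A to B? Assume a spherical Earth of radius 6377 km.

109.5°

Meridional parts: M(φ₁)=+0.9471, M(φ₂)=+0.4165 → ΔM = -0.5306;  Δλ = +1.5010 rad
tan C = Δλ / ΔM = -2.8288 → C = 109.47°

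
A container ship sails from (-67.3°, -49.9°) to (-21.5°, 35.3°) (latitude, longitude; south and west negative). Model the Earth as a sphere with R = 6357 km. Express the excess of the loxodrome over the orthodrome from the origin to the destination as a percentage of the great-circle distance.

5.5%

Great circle: σ = 1.1938 rad → d_gc = Rσ = 7588.8 km
Rhumb: Δφ = +0.7994, Δλ = +1.4870, Δψ = +1.2214, q = Δφ/Δψ = 0.6544 → d_rh = R√(Δφ²+q²Δλ²) = 8005.9 km
Excess = (8005.9 − 7588.8) / 7588.8 = 417.1 / 7588.8 = 5.50% ≈ 5.5%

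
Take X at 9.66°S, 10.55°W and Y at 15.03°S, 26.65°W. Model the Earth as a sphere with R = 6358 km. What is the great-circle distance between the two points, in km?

cos σ = sin φ₁ sin φ₂ + cos φ₁ cos φ₂ cos Δλ
      = sin(-9.66°)sin(-15.03°) + cos(-9.66°)cos(-15.03°)cos(-16.10°) = 0.9583
σ = 16.611° → d = Rσ = 6358·0.28991 = 1843 km

1843 km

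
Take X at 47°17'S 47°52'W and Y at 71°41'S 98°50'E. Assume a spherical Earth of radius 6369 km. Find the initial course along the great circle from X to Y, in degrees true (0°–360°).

θ = atan2( sin Δλ·cos φ₂ ,  cos φ₁ sin φ₂ − sin φ₁ cos φ₂ cos Δλ )
  = atan2(+0.1725, -0.8370) = 168.35°

168.4°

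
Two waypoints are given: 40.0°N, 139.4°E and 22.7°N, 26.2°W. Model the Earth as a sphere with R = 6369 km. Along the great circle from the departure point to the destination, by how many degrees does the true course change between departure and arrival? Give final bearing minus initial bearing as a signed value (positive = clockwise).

-153.0°

At departure: θ₁ = atan2(sin Δλ cos φ₂, cos φ₁ sin φ₂ − sin φ₁ cos φ₂ cos Δλ) = 345.23°
At arrival: θ₂ = atan2(sin Δλ cos φ₁, −cos φ₂ sin φ₁ + sin φ₂ cos φ₁ cos Δλ) = 192.22°
Δθ = θ₂ − θ₁ = -153.0°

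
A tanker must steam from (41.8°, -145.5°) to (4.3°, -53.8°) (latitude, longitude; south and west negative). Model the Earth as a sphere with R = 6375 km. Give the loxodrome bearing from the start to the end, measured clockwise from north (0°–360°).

Δψ = ln[tan(π/4+φ₂/2)/tan(π/4+φ₁/2)] = -0.7294
Δλ = +1.6005 rad (taken the short way round)
course = atan2(Δλ, Δψ) = 114.50°

114.5°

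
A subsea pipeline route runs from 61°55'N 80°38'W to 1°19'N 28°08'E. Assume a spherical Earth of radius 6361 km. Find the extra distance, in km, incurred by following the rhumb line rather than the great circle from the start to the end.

708 km

Great circle: cos σ = sin φ₁ sin φ₂ + cos φ₁ cos φ₂ cos Δλ,  σ = 1.7023 rad → d_gc = 10828.40 km
Rhumb line: Δψ = -1.3629, q = Δφ/Δψ = 0.7760, d_rh = R√(Δφ²+q²Δλ²) = 11535.93 km
Excess = 11535.93 − 10828.40 = 707.53 ≈ 708 km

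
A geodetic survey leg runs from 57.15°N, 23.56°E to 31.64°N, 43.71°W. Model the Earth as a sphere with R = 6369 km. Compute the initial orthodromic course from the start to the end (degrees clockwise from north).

θ = atan2( sin Δλ·cos φ₂ ,  cos φ₁ sin φ₂ − sin φ₁ cos φ₂ cos Δλ )
  = atan2(-0.7852, +0.0082) = 270.60°

270.6°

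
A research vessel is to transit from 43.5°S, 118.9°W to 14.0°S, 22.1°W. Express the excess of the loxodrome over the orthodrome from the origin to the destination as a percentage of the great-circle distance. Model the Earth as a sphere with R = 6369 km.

3.7%

Great circle: σ = 1.4875 rad → d_gc = Rσ = 9473.9 km
Rhumb: Δφ = +0.5149, Δλ = +1.6895, Δψ = +0.5980, q = Δφ/Δψ = 0.8610 → d_rh = R√(Δφ²+q²Δλ²) = 9827.6 km
Excess = (9827.6 − 9473.9) / 9473.9 = 353.7 / 9473.9 = 3.73% ≈ 3.7%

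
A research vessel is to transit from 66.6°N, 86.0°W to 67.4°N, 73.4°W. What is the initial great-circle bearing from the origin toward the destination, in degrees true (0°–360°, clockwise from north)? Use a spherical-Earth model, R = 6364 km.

N = sin Δλ·cos φ₂ = +0.0838;  D = cos φ₁ sin φ₂ − sin φ₁ cos φ₂ cos Δλ = +0.0225
initial course = atan2(N, D) = 75.00°

75.0°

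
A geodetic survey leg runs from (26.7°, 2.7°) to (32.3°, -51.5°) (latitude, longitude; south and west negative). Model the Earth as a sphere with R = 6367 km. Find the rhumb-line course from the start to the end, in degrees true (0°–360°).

276.8°

Δψ = ln[tan(π/4+φ₂/2)/tan(π/4+φ₁/2)] = +0.1124
Δλ = -0.9460 rad (taken the short way round)
course = atan2(Δλ, Δψ) = 276.77°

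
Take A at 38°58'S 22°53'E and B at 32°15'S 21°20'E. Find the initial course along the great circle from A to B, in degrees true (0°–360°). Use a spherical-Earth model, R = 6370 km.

θ = atan2( sin Δλ·cos φ₂ ,  cos φ₁ sin φ₂ − sin φ₁ cos φ₂ cos Δλ )
  = atan2(-0.0229, +0.1168) = 348.92°

348.9°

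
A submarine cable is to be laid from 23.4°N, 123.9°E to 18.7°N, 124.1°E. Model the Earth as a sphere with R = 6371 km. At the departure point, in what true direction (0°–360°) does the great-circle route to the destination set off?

θ = atan2( sin Δλ·cos φ₂ ,  cos φ₁ sin φ₂ − sin φ₁ cos φ₂ cos Δλ )
  = atan2(+0.0033, -0.0819) = 177.69°

177.7°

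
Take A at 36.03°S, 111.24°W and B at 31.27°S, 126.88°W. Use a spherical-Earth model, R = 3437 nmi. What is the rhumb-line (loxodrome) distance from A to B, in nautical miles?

Δψ = ln[tan(π/4+φ₂/2)/tan(π/4+φ₁/2)] = +0.0999;  Δφ = +0.0831 rad,  Δλ = -0.2730 rad
q = Δφ/Δψ = 0.8320
d = R·√(Δφ² + q²Δλ²) = 3437·0.24183 = 831 nmi

831 nmi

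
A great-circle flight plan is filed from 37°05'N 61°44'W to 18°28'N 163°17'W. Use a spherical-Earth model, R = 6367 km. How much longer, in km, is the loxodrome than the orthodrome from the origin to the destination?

380 km

Great circle: cos σ = sin φ₁ sin φ₂ + cos φ₁ cos φ₂ cos Δλ,  σ = 1.5313 rad → d_gc = 9749.8 km
Rhumb line: Δψ = -0.3698, q = Δφ/Δψ = 0.8787, d_rh = R√(Δφ²+q²Δλ²) = 10129.4 km
Excess = 10129.4 − 9749.8 = 379.6 ≈ 380 km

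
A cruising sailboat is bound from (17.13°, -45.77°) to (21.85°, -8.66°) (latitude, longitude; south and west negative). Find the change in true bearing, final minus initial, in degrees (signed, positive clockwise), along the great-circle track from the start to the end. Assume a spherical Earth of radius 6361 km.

+12.8°

At departure: θ₁ = atan2(sin Δλ cos φ₂, cos φ₁ sin φ₂ − sin φ₁ cos φ₂ cos Δλ) = 76.19°
At arrival: θ₂ = atan2(sin Δλ cos φ₁, −cos φ₂ sin φ₁ + sin φ₂ cos φ₁ cos Δλ) = 88.98°
Δθ = θ₂ − θ₁ = +12.8°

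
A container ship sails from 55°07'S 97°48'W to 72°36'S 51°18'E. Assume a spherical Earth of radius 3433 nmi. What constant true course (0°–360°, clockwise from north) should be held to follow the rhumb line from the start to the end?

105.5°

Δψ = ln[tan(π/4+φ₂/2)/tan(π/4+φ₁/2)] = -0.7194
Δλ = +2.6023 rad (taken the short way round)
course = atan2(Δλ, Δψ) = 105.45°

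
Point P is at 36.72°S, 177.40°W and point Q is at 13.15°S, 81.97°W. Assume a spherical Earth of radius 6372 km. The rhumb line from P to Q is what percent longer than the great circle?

2.8%

Great circle: σ = 1.5086 rad → d_gc = Rσ = 9612.8 km
Rhumb: Δφ = +0.4114, Δλ = +1.6656, Δψ = +0.4583, q = Δφ/Δψ = 0.8976 → d_rh = R√(Δφ²+q²Δλ²) = 9879.8 km
Excess = (9879.8 − 9612.8) / 9612.8 = 267.0 / 9612.8 = 2.78% ≈ 2.8%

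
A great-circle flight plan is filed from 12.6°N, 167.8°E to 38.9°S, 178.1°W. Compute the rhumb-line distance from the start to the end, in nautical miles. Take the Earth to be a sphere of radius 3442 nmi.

3194 nmi

Rhumb course C = atan2(Δλ, Δψ) with Δψ = ln[tan(π/4+φ₂/2)/tan(π/4+φ₁/2)] = -0.9598, Δλ = +0.2461 → C = 165.62°
d = R·|Δφ| / |cos C| = 3442·0.89884 / 0.96866 = 3194 nmi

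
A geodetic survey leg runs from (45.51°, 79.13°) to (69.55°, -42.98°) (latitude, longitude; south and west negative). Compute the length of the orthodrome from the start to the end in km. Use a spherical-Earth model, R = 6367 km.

6382 km

Haversine: a = sin²(Δφ/2)+cos φ₁ cos φ₂ sin²(Δλ/2) = 0.23087;  σ = 2·atan2(√a,√(1−a))
σ = 57.434° → d = Rσ = 6367·1.00242 = 6382 km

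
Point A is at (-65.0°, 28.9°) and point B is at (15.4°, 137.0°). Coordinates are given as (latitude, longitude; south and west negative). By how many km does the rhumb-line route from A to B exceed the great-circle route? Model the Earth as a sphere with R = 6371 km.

Great circle: cos σ = sin φ₁ sin φ₂ + cos φ₁ cos φ₂ cos Δλ,  σ = 1.9469 rad → d_gc = 12403.4 km
Rhumb line: Δψ = +1.7785, q = Δφ/Δψ = 0.7890, d_rh = R√(Δφ²+q²Δλ²) = 13033.3 km
Excess = 13033.3 − 12403.4 = 629.9 ≈ 630 km

630 km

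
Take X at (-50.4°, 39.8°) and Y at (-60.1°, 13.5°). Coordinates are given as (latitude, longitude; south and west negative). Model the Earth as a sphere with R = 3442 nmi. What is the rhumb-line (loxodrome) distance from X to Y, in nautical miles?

Δψ = ln[tan(π/4+φ₂/2)/tan(π/4+φ₁/2)] = -0.2989;  Δφ = -0.1693 rad,  Δλ = -0.4590 rad
q = Δφ/Δψ = 0.5665
d = R·√(Δφ² + q²Δλ²) = 3442·0.31028 = 1068 nmi

1068 nmi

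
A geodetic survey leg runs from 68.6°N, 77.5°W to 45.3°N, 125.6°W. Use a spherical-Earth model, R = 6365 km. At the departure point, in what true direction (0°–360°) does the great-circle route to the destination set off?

θ = atan2( sin Δλ·cos φ₂ ,  cos φ₁ sin φ₂ − sin φ₁ cos φ₂ cos Δλ )
  = atan2(-0.5235, -0.1780) = 251.22°

251.2°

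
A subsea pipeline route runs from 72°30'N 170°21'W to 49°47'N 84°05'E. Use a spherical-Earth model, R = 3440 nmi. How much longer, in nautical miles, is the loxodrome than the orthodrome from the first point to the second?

Great circle: cos σ = sin φ₁ sin φ₂ + cos φ₁ cos φ₂ cos Δλ,  σ = 0.8283 rad → d_gc = 2849.20 nmi
Rhumb line: Δψ = -0.8665, q = Δφ/Δψ = 0.4575, d_rh = R√(Δφ²+q²Δλ²) = 3204.69 nmi
Excess = 3204.69 − 2849.20 = 355.49 ≈ 355 nmi

355 nmi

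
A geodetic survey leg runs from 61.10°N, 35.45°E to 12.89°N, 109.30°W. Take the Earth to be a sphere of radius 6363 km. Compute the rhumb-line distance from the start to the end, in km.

Rhumb course C = atan2(Δλ, Δψ) with Δψ = ln[tan(π/4+φ₂/2)/tan(π/4+φ₁/2)] = -1.1291, Δλ = -2.5264 → C = 245.92°
d = R·|Δφ| / |cos C| = 6363·0.84142 / 0.40803 = 13121 km

13121 km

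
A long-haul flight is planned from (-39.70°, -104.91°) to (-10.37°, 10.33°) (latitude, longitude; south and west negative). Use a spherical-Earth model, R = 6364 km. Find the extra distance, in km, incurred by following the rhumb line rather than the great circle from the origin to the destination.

541 km

Great circle: cos σ = sin φ₁ sin φ₂ + cos φ₁ cos φ₂ cos Δλ,  σ = 1.7801 rad → d_gc = 11328.3 km
Rhumb line: Δψ = +0.5741, q = Δφ/Δψ = 0.8917, d_rh = R√(Δφ²+q²Δλ²) = 11869.1 km
Excess = 11869.1 − 11328.3 = 540.8 ≈ 541 km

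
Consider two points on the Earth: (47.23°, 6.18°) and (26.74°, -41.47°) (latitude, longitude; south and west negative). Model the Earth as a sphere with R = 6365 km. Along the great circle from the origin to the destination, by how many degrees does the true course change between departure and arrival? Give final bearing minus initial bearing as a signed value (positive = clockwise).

-30.2°

At departure: θ₁ = atan2(sin Δλ cos φ₂, cos φ₁ sin φ₂ − sin φ₁ cos φ₂ cos Δλ) = 258.35°
At arrival: θ₂ = atan2(sin Δλ cos φ₁, −cos φ₂ sin φ₁ + sin φ₂ cos φ₁ cos Δλ) = 228.13°
Δθ = θ₂ − θ₁ = -30.2°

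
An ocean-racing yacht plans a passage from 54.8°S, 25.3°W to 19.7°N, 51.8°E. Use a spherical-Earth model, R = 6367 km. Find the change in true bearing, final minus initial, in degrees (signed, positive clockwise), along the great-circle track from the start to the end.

Initial bearing θ₁ = atan2(sin Δλ cos φ₂, cos φ₁ sin φ₂ − sin φ₁ cos φ₂ cos Δλ) = 68.25°
Final bearing θ₂ = (initial bearing from the destination back to the start) + 180° = 34.66°
Δθ = θ₂ − θ₁ = -33.6°

-33.6°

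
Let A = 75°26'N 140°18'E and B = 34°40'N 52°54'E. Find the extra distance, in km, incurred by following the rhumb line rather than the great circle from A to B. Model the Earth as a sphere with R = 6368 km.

Great circle: cos σ = sin φ₁ sin φ₂ + cos φ₁ cos φ₂ cos Δλ,  σ = 0.9765 rad → d_gc = 6218.5 km
Rhumb line: Δψ = -1.4115, q = Δφ/Δψ = 0.5041, d_rh = R√(Δφ²+q²Δλ²) = 6671.3 km
Excess = 6671.3 − 6218.5 = 452.8 ≈ 453 km

453 km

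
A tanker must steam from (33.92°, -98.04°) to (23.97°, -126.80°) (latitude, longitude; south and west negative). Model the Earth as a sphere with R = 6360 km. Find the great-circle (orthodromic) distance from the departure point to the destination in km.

cos σ = sin φ₁ sin φ₂ + cos φ₁ cos φ₂ cos Δλ
      = sin(33.92°)sin(23.97°) + cos(33.92°)cos(23.97°)cos(-28.76°) = 0.8914
σ = 26.947° → d = Rσ = 6360·0.47032 = 2991 km

2991 km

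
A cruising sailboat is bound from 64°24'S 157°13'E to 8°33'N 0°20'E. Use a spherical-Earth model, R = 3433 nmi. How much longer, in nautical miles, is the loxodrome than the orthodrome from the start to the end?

1240 nmi

Great circle: cos σ = sin φ₁ sin φ₂ + cos φ₁ cos φ₂ cos Δλ,  σ = 2.1259 rad → d_gc = 7298.3 nmi
Rhumb line: Δψ = +1.6317, q = Δφ/Δψ = 0.7803, d_rh = R√(Δφ²+q²Δλ²) = 8538.3 nmi
Excess = 8538.3 − 7298.3 = 1240.0 ≈ 1240 nmi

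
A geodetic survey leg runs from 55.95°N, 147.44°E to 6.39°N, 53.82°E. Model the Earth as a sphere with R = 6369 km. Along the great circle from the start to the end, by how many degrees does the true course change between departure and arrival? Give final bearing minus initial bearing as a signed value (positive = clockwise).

Initial bearing θ₁ = atan2(sin Δλ cos φ₂, cos φ₁ sin φ₂ − sin φ₁ cos φ₂ cos Δλ) = 276.57°
Final bearing θ₂ = (initial bearing from the destination back to the start) + 180° = 214.04°
Δθ = θ₂ − θ₁ = -62.5°

-62.5°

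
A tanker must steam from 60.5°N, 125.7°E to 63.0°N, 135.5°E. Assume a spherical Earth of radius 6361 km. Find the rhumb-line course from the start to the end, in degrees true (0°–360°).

Meridional parts: M(φ₁)=+1.3345, M(φ₂)=+1.4268 → ΔM = +0.0922;  Δλ = +0.1710 rad
tan C = Δλ / ΔM = +1.8542 → C = 61.66°

61.7°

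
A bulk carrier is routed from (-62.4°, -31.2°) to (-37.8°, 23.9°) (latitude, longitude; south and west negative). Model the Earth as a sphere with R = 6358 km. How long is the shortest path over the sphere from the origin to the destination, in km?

Haversine: a = sin²(Δφ/2)+cos φ₁ cos φ₂ sin²(Δλ/2) = 0.12370;  σ = 2·atan2(√a,√(1−a))
σ = 41.183° → d = Rσ = 6358·0.71878 = 4570 km

4570 km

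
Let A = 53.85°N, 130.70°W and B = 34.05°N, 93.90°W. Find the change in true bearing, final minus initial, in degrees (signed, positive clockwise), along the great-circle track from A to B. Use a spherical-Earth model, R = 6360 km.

Initial bearing θ₁ = atan2(sin Δλ cos φ₂, cos φ₁ sin φ₂ − sin φ₁ cos φ₂ cos Δλ) = 112.48°
Final bearing θ₂ = (initial bearing from the destination back to the start) + 180° = 138.86°
Δθ = θ₂ − θ₁ = +26.4°

+26.4°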